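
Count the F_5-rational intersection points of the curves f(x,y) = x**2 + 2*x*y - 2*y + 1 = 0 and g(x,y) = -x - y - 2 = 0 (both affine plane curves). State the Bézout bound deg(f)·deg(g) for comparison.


Common zeros: {(0, 3), (3, 0)}; count = 2; Bézout bound = 2.

deg(f) = 2, deg(g) = 1, so Bézout bound = 2.
Scan x ∈ F_5. For each x, list the y ∈ F_5 with f(x, y) ≡ 0 and those with g(x, y) ≡ 0 (mod 5); the common zeros in that column are the intersection.
  x = 0: f ≡ 0 at y ∈ {3}; g ≡ 0 at y ∈ {3}; common: {3}.
  x = 1: f ≡ 0 at y ∈ ∅; g ≡ 0 at y ∈ {2}; common: ∅.
  x = 2: f ≡ 0 at y ∈ {0}; g ≡ 0 at y ∈ {1}; common: ∅.
  x = 3: f ≡ 0 at y ∈ {0}; g ≡ 0 at y ∈ {0}; common: {0}.
  x = 4: f ≡ 0 at y ∈ {3}; g ≡ 0 at y ∈ {4}; common: ∅.
Collecting: common zeros = {(0, 3), (3, 0)}, so the count is 2.
Comparison with the Bézout bound: 2 ≤ 2 = deg(f)·deg(g), as expected for curves with no common component (the bound is attained).


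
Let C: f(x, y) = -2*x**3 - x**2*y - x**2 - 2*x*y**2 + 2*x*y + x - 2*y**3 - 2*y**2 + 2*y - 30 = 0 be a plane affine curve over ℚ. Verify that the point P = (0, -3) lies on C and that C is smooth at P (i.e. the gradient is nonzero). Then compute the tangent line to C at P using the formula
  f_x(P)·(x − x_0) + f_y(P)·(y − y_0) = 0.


Tangent line at P: -23*x - 40*y - 120 = 0.

Step 1: f(0, -3) = 0, so P lies on C.
Step 2: partial derivatives
  f_x(x, y) = -6*x**2 - 2*x*y - 2*x - 2*y**2 + 2*y + 1, f_y(x, y) = -x**2 - 4*x*y + 2*x - 6*y**2 - 4*y + 2.
  f_x(P) = -23, f_y(P) = -40 (gradient nonzero, so P is smooth).
Step 3: tangent line at P: -23·(x − 0) + -40·(y − -3) = 0.
Expanding: -23*x - 40*y - 120 = 0.


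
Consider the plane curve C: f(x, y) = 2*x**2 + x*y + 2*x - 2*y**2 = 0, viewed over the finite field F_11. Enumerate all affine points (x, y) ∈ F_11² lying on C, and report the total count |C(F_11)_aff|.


Affine F_11-points: {(0, 0), (1, 3), (2, 3), (2, 9), (3, 2), (3, 5), (6, 1), (6, 2), (9, 1), (9, 9), (10, 0), (10, 5)}; count = 12.

For each of the 121 pairs (x, y) ∈ F_11², evaluate f(x, y) mod 11. Record the zeros.
  x = 0: [0↦0, 1↦9, 2↦3, 3↦4, 4↦1, 5↦5, 6↦5, 7↦1, 8↦4, 9↦3, 10↦9]  zeros at y ∈ {0}
  x = 1: [0↦4, 1↦3, 2↦9, 3↦0, 4↦9, 5↦3, 6↦4, 7↦1, 8↦5, 9↦5, 10↦1]  zeros at y ∈ {3}
  x = 2: [0↦1, 1↦1, 2↦8, 3↦0, 4↦10, 5↦5, 6↦7, 7↦5, 8↦10, 9↦0, 10↦8]  zeros at y ∈ {3, 9}
  x = 3: [0↦2, 1↦3, 2↦0, 3↦4, 4↦4, 5↦0, 6↦3, 7↦2, 8↦8, 9↦10, 10↦8]  zeros at y ∈ {2, 5}
  x = 4: [0↦7, 1↦9, 2↦7, 3↦1, 4↦2, 5↦10, 6↦3, 7↦3, 8↦10, 9↦2, 10↦1]  zeros at y ∈ ∅
  x = 5: [0↦5, 1↦8, 2↦7, 3↦2, 4↦4, 5↦2, 6↦7, 7↦8, 8↦5, 9↦9, 10↦9]  zeros at y ∈ ∅
  x = 6: [0↦7, 1↦0, 2↦0, 3↦7, 4↦10, 5↦9, 6↦4, 7↦6, 8↦4, 9↦9, 10↦10]  zeros at y ∈ {1, 2}
  x = 7: [0↦2, 1↦7, 2↦8, 3↦5, 4↦9, 5↦9, 6↦5, 7↦8, 8↦7, 9↦2, 10↦4]  zeros at y ∈ ∅
  x = 8: [0↦1, 1↦7, 2↦9, 3↦7, 4↦1, 5↦2, 6↦10, 7↦3, 8↦3, 9↦10, 10↦2]  zeros at y ∈ ∅
  x = 9: [0↦4, 1↦0, 2↦3, 3↦2, 4↦8, 5↦10, 6↦8, 7↦2, 8↦3, 9↦0, 10↦4]  zeros at y ∈ {1, 9}
  x = 10: [0↦0, 1↦8, 2↦1, 3↦1, 4↦8, 5↦0, 6↦10, 7↦5, 8↦7, 9↦5, 10↦10]  zeros at y ∈ {0, 5}
Collecting zeros: affine points = {(0, 0), (1, 3), (2, 3), (2, 9), (3, 2), (3, 5), (6, 1), (6, 2), (9, 1), (9, 9), (10, 0), (10, 5)}.
Total count |C(F_11)_aff| = 12.


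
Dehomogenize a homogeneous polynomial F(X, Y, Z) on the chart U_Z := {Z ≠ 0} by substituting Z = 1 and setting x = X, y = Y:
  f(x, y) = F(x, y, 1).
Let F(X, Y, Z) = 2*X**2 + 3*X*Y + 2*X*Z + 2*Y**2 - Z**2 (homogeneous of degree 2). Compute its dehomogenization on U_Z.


f(x, y) = 2*x**2 + 3*x*y + 2*x + 2*y**2 - 1

On U_Z we set Z = 1. Each monomial c·X^i·Y^j·Z^k in F becomes c·x^i·y^j·1^k = c·x^i·y^j.
Substituting Z = 1: F(X, Y, 1) = 2*x**2 + 3*x*y + 2*x + 2*y**2 - 1.
Note: deg(f) ≤ deg(F) = 2; strict inequality happens when F is divisible by Z (lost terms).


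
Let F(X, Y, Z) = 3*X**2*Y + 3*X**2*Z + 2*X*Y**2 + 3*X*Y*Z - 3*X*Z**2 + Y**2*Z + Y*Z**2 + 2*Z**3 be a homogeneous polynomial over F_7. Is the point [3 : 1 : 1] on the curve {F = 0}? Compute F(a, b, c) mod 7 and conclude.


F(3,1,1) ≡ 1 (mod 7); P is NOT on the curve.

Evaluate F(3, 1, 1) term-by-term (mod 7).
  3*X**2*Y ↦ 3·9·1·1 = 27
  3*X**2*Z ↦ 3·9·1·1 = 27
  2*X*Y**2 ↦ 2·3·1·1 = 6
  3*X*Y*Z ↦ 3·3·1·1 = 9
  -3*X*Z**2 ↦ -3·3·1·1 = -9
  Y**2*Z ↦ 1·1·1·1 = 1
  Y*Z**2 ↦ 1·1·1·1 = 1
  2*Z**3 ↦ 2·1·1·1 = 2
Sum: F(3, 1, 1) = (27) + (27) + (6) + (9) + (-9) + (1) + (1) + (2) = 64.
Reducing mod 7: 64 ≡ 1 (mod 7).
Since F(a, b, c) ≡ 1 ≠ 0 (mod 7), P does NOT lie on the curve.


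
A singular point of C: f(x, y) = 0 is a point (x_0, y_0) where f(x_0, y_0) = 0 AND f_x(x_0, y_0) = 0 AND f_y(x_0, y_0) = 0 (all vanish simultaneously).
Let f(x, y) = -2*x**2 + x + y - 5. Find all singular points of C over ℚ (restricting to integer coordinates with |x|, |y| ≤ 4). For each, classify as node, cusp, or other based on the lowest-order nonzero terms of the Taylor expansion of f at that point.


No singular points in the scanned grid; C is smooth there.

Compute partial derivatives:
  f_x = 1 - 4*x.
  f_y = 1.
f_y = 1 is a nonzero constant, so f_y never vanishes: no point (x, y) can satisfy f = f_x = f_y = 0. In particular no (x, y) ∈ {−4, ..., 4}² is singular; the curve is smooth.


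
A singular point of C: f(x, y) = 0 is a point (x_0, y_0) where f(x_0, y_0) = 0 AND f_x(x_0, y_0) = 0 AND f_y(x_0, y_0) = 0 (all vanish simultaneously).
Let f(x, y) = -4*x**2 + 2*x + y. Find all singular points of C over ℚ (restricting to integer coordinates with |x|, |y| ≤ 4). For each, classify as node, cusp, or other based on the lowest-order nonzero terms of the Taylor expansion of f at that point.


No singular points in the scanned grid; C is smooth there.

Compute partial derivatives:
  f_x = 2 - 8*x.
  f_y = 1.
f_y = 1 is a nonzero constant, so f_y never vanishes: no point (x, y) can satisfy f = f_x = f_y = 0. In particular no (x, y) ∈ {−4, ..., 4}² is singular; the curve is smooth.


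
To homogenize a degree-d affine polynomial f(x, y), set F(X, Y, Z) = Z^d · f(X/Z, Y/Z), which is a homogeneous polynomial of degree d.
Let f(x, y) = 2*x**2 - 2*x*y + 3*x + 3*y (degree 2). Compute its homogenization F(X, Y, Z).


F(X, Y, Z) = 2*X**2 - 2*X*Y + 3*X*Z + 3*Y*Z

deg(f) = 2.
Substitute x = X/Z, y = Y/Z into f, then multiply by Z^2.
  monomial 2·x^2·y^0 ↦ 2·X^2·Y^0·Z^0.
  monomial -2·x^1·y^1 ↦ -2·X^1·Y^1·Z^0.
  monomial 3·x^1·y^0 ↦ 3·X^1·Y^0·Z^1.
  monomial 3·x^0·y^1 ↦ 3·X^0·Y^1·Z^1.
Collecting: F(X, Y, Z) = 2*X**2 - 2*X*Y + 3*X*Z + 3*Y*Z.


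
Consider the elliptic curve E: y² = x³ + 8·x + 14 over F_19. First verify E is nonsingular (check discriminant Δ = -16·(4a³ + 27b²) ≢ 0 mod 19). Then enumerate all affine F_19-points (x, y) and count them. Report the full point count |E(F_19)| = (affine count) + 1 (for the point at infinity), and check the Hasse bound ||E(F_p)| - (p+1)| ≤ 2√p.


Affine points = {(1, 2), (1, 17), (2, 0), (8, 1), (8, 18), (9, 6), (9, 13), (10, 7), (10, 12), (13, 4), (13, 15), (14, 1), (14, 18), (16, 1), (16, 18), (17, 3), (17, 16), (18, 9), (18, 10)}; affine count = 19; |E(F_19)| = 20.

Discriminant check: Δ ∝ 4a³ + 27b² = 4·8³ + 27·14² = 4·512 + 27·196 ≡ 6 (mod 19). Nonzero ⇒ E is nonsingular.
For each x ∈ F_19, compute rhs = x³ + 8·x + 14 mod 19, then count y ∈ F_19 with y² ≡ rhs.
  x = 0: rhs = 14, matching y values: none (0 points).
  x = 1: rhs = 4, matching y values: 2, 17 (2 points).
  x = 2: rhs = 0, matching y values: 0 (1 points).
  x = 3: rhs = 8, matching y values: none (0 points).
  x = 4: rhs = 15, matching y values: none (0 points).
  x = 5: rhs = 8, matching y values: none (0 points).
  x = 6: rhs = 12, matching y values: none (0 points).
  x = 7: rhs = 14, matching y values: none (0 points).
  x = 8: rhs = 1, matching y values: 1, 18 (2 points).
  x = 9: rhs = 17, matching y values: 6, 13 (2 points).
  x = 10: rhs = 11, matching y values: 7, 12 (2 points).
  x = 11: rhs = 8, matching y values: none (0 points).
  x = 12: rhs = 14, matching y values: none (0 points).
  x = 13: rhs = 16, matching y values: 4, 15 (2 points).
  x = 14: rhs = 1, matching y values: 1, 18 (2 points).
  x = 15: rhs = 13, matching y values: none (0 points).
  x = 16: rhs = 1, matching y values: 1, 18 (2 points).
  x = 17: rhs = 9, matching y values: 3, 16 (2 points).
  x = 18: rhs = 5, matching y values: 9, 10 (2 points).
Total affine count: 19.
Full point count |E(F_19)| = 19 + 1 = 20.
Hasse bound: |20 − (19+1)| = |0| = 0 ≤ 2√19 ≈ 8.7178 ✓.


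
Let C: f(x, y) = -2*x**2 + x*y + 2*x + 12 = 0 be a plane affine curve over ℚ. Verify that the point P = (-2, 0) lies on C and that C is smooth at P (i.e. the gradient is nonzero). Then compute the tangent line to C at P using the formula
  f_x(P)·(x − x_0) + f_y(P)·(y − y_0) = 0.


Tangent line at P: 10*x - 2*y + 20 = 0.

Step 1: f(-2, 0) = 0, so P lies on C.
Step 2: partial derivatives
  f_x(x, y) = -4*x + y + 2, f_y(x, y) = x.
  f_x(P) = 10, f_y(P) = -2 (gradient nonzero, so P is smooth).
Step 3: tangent line at P: 10·(x − -2) + -2·(y − 0) = 0.
Expanding: 10*x - 2*y + 20 = 0.


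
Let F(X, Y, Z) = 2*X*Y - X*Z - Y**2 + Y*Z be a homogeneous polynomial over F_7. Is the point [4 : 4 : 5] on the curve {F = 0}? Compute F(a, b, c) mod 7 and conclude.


F(4,4,5) ≡ 2 (mod 7); P is NOT on the curve.

Evaluate F(4, 4, 5) term-by-term (mod 7).
  2*X*Y ↦ 2·4·4·1 = 32
  -X*Z ↦ -1·4·1·5 = -20
  -Y**2 ↦ -1·1·16·1 = -16
  Y*Z ↦ 1·1·4·5 = 20
Sum: F(4, 4, 5) = (32) + (-20) + (-16) + (20) = 16.
Reducing mod 7: 16 ≡ 2 (mod 7).
Since F(a, b, c) ≡ 2 ≠ 0 (mod 7), P does NOT lie on the curve.


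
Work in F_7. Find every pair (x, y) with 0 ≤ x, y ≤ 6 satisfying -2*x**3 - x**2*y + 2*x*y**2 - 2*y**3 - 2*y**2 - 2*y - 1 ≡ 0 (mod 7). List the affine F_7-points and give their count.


Affine F_7-points: {(0, 1), (2, 6), (3, 2), (6, 3), (6, 4), (6, 5)}; count = 6.

For each of the 49 pairs (x, y) ∈ F_7², evaluate f(x, y) mod 7. Record the zeros.
  x = 0: [0↦6, 1↦0, 2↦6, 3↦5, 4↦6, 5↦4, 6↦1]  zeros at y ∈ {1}
  x = 1: [0↦4, 1↦6, 2↦3, 3↦4, 4↦4, 5↦5, 6↦2]  zeros at y ∈ ∅
  x = 2: [0↦4, 1↦5, 2↦5, 3↦6, 4↦3, 5↦5, 6↦0]  zeros at y ∈ {6}
  x = 3: [0↦1, 1↦6, 2↦0, 3↦6, 4↦5, 5↦6, 6↦4]  zeros at y ∈ {2}
  x = 4: [0↦4, 1↦4, 2↦4, 3↦6, 4↦5, 5↦3, 6↦2]  zeros at y ∈ ∅
  x = 5: [0↦1, 1↦1, 2↦5, 3↦1, 4↦5, 5↦5, 6↦3]  zeros at y ∈ ∅
  x = 6: [0↦1, 1↦6, 2↦5, 3↦0, 4↦0, 5↦0, 6↦2]  zeros at y ∈ {3, 4, 5}
Collecting zeros: affine points = {(0, 1), (2, 6), (3, 2), (6, 3), (6, 4), (6, 5)}.
Total count |C(F_7)_aff| = 6.


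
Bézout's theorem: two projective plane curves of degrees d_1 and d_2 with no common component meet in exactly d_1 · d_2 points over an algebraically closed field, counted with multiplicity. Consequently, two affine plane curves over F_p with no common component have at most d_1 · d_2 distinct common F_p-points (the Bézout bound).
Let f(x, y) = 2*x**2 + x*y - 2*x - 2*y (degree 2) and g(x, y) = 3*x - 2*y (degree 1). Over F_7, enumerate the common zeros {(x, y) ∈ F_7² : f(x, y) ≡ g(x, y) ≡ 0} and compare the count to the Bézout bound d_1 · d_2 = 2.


Common zeros: {(0, 0)}; count = 1; Bézout bound = 2.

deg(f) = 2, deg(g) = 1, so Bézout bound = 2.
Scan x ∈ F_7. For each x, list the y ∈ F_7 with f(x, y) ≡ 0 and those with g(x, y) ≡ 0 (mod 7); the common zeros in that column are the intersection.
  x = 0: f ≡ 0 at y ∈ {0}; g ≡ 0 at y ∈ {0}; common: {0}.
  x = 1: f ≡ 0 at y ∈ {0}; g ≡ 0 at y ∈ {5}; common: ∅.
  x = 2: f ≡ 0 at y ∈ ∅; g ≡ 0 at y ∈ {3}; common: ∅.
  x = 3: f ≡ 0 at y ∈ {2}; g ≡ 0 at y ∈ {1}; common: ∅.
  x = 4: f ≡ 0 at y ∈ {2}; g ≡ 0 at y ∈ {6}; common: ∅.
  x = 5: f ≡ 0 at y ∈ {3}; g ≡ 0 at y ∈ {4}; common: ∅.
  x = 6: f ≡ 0 at y ∈ {6}; g ≡ 0 at y ∈ {2}; common: ∅.
Collecting: common zeros = {(0, 0)}, so the count is 1.
Comparison with the Bézout bound: 1 ≤ 2 = deg(f)·deg(g), as expected for curves with no common component (the affine F_7-count falls short of the bound because intersections may lie at infinity, over extension fields, or carry multiplicity).


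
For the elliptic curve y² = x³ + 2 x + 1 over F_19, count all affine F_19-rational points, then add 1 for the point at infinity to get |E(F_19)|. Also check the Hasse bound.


Affine points = {(0, 1), (0, 18), (1, 2), (1, 17), (4, 4), (4, 15), (6, 1), (6, 18), (7, 4), (7, 15), (8, 4), (8, 15), (9, 8), (9, 11), (11, 9), (11, 10), (12, 9), (12, 10), (13, 1), (13, 18), (15, 9), (15, 10), (16, 5), (16, 14), (18, 6), (18, 13)}; affine count = 26; |E(F_19)| = 27.

Discriminant check: Δ ∝ 4a³ + 27b² = 4·2³ + 27·1² = 4·8 + 27·1 ≡ 2 (mod 19). Nonzero ⇒ E is nonsingular.
For each x ∈ F_19, compute rhs = x³ + 2·x + 1 mod 19, then count y ∈ F_19 with y² ≡ rhs.
  x = 0: rhs = 1, matching y values: 1, 18 (2 points).
  x = 1: rhs = 4, matching y values: 2, 17 (2 points).
  x = 2: rhs = 13, matching y values: none (0 points).
  x = 3: rhs = 15, matching y values: none (0 points).
  x = 4: rhs = 16, matching y values: 4, 15 (2 points).
  x = 5: rhs = 3, matching y values: none (0 points).
  x = 6: rhs = 1, matching y values: 1, 18 (2 points).
  x = 7: rhs = 16, matching y values: 4, 15 (2 points).
  x = 8: rhs = 16, matching y values: 4, 15 (2 points).
  x = 9: rhs = 7, matching y values: 8, 11 (2 points).
  x = 10: rhs = 14, matching y values: none (0 points).
  x = 11: rhs = 5, matching y values: 9, 10 (2 points).
  x = 12: rhs = 5, matching y values: 9, 10 (2 points).
  x = 13: rhs = 1, matching y values: 1, 18 (2 points).
  x = 14: rhs = 18, matching y values: none (0 points).
  x = 15: rhs = 5, matching y values: 9, 10 (2 points).
  x = 16: rhs = 6, matching y values: 5, 14 (2 points).
  x = 17: rhs = 8, matching y values: none (0 points).
  x = 18: rhs = 17, matching y values: 6, 13 (2 points).
Total affine count: 26.
Full point count |E(F_19)| = 26 + 1 = 27.
Hasse bound: |27 − (19+1)| = |7| = 7 ≤ 2√19 ≈ 8.7178 ✓.


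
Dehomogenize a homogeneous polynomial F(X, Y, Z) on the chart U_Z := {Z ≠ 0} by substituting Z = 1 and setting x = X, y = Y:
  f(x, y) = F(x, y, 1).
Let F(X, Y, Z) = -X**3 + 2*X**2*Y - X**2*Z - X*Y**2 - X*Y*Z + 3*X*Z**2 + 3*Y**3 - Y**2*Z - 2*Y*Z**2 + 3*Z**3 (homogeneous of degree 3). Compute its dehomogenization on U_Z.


f(x, y) = -x**3 + 2*x**2*y - x**2 - x*y**2 - x*y + 3*x + 3*y**3 - y**2 - 2*y + 3

On U_Z we set Z = 1. Each monomial c·X^i·Y^j·Z^k in F becomes c·x^i·y^j·1^k = c·x^i·y^j.
Substituting Z = 1: F(X, Y, 1) = -x**3 + 2*x**2*y - x**2 - x*y**2 - x*y + 3*x + 3*y**3 - y**2 - 2*y + 3.
Note: deg(f) ≤ deg(F) = 3; strict inequality happens when F is divisible by Z (lost terms).


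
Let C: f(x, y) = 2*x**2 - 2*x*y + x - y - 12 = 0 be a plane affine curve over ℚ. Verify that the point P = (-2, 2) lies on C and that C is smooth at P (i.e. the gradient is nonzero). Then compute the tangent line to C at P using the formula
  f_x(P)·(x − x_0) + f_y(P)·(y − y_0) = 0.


Tangent line at P: -11*x + 3*y - 28 = 0.

Step 1: f(-2, 2) = 0, so P lies on C.
Step 2: partial derivatives
  f_x(x, y) = 4*x - 2*y + 1, f_y(x, y) = -2*x - 1.
  f_x(P) = -11, f_y(P) = 3 (gradient nonzero, so P is smooth).
Step 3: tangent line at P: -11·(x − -2) + 3·(y − 2) = 0.
Expanding: -11*x + 3*y - 28 = 0.


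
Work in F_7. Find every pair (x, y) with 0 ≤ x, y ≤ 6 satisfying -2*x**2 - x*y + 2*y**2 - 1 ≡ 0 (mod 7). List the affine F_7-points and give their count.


Affine F_7-points: {(0, 2), (0, 5), (1, 5), (1, 6), (3, 6), (4, 1), (6, 1), (6, 2)}; count = 8.

For each of the 49 pairs (x, y) ∈ F_7², evaluate f(x, y) mod 7. Record the zeros.
  x = 0: [0↦6, 1↦1, 2↦0, 3↦3, 4↦3, 5↦0, 6↦1]  zeros at y ∈ {2, 5}
  x = 1: [0↦4, 1↦5, 2↦3, 3↦5, 4↦4, 5↦0, 6↦0]  zeros at y ∈ {5, 6}
  x = 2: [0↦5, 1↦5, 2↦2, 3↦3, 4↦1, 5↦3, 6↦2]  zeros at y ∈ ∅
  x = 3: [0↦2, 1↦1, 2↦4, 3↦4, 4↦1, 5↦2, 6↦0]  zeros at y ∈ {6}
  x = 4: [0↦2, 1↦0, 2↦2, 3↦1, 4↦4, 5↦4, 6↦1]  zeros at y ∈ {1}
  x = 5: [0↦5, 1↦2, 2↦3, 3↦1, 4↦3, 5↦2, 6↦5]  zeros at y ∈ ∅
  x = 6: [0↦4, 1↦0, 2↦0, 3↦4, 4↦5, 5↦3, 6↦5]  zeros at y ∈ {1, 2}
Collecting zeros: affine points = {(0, 2), (0, 5), (1, 5), (1, 6), (3, 6), (4, 1), (6, 1), (6, 2)}.
Total count |C(F_7)_aff| = 8.


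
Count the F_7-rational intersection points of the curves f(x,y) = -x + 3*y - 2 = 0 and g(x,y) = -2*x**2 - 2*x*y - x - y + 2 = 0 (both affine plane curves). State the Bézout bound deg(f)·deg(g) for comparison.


Common zeros: ∅; count = 0; Bézout bound = 2.

deg(f) = 1, deg(g) = 2, so Bézout bound = 2.
Scan x ∈ F_7. For each x, list the y ∈ F_7 with f(x, y) ≡ 0 and those with g(x, y) ≡ 0 (mod 7); the common zeros in that column are the intersection.
  x = 0: f ≡ 0 at y ∈ {3}; g ≡ 0 at y ∈ {2}; common: ∅.
  x = 1: f ≡ 0 at y ∈ {1}; g ≡ 0 at y ∈ {2}; common: ∅.
  x = 2: f ≡ 0 at y ∈ {6}; g ≡ 0 at y ∈ {4}; common: ∅.
  x = 3: f ≡ 0 at y ∈ {4}; g ≡ 0 at y ∈ ∅; common: ∅.
  x = 4: f ≡ 0 at y ∈ {2}; g ≡ 0 at y ∈ {4}; common: ∅.
  x = 5: f ≡ 0 at y ∈ {0}; g ≡ 0 at y ∈ {6}; common: ∅.
  x = 6: f ≡ 0 at y ∈ {5}; g ≡ 0 at y ∈ {6}; common: ∅.
Collecting: common zeros = ∅, so the count is 0.
Comparison with the Bézout bound: 0 ≤ 2 = deg(f)·deg(g), as expected for curves with no common component (the affine F_7-count falls short of the bound because intersections may lie at infinity, over extension fields, or carry multiplicity).


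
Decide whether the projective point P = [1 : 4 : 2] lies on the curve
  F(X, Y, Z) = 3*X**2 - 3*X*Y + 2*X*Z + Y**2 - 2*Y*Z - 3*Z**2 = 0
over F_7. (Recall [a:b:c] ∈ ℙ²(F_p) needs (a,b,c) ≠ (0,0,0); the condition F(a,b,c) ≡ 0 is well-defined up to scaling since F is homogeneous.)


F(1,4,2) ≡ 4 (mod 7); P is NOT on the curve.

Evaluate F(1, 4, 2) term-by-term (mod 7).
  3*X**2 ↦ 3·1·1·1 = 3
  -3*X*Y ↦ -3·1·4·1 = -12
  2*X*Z ↦ 2·1·1·2 = 4
  Y**2 ↦ 1·1·16·1 = 16
  -2*Y*Z ↦ -2·1·4·2 = -16
  -3*Z**2 ↦ -3·1·1·4 = -12
Sum: F(1, 4, 2) = (3) + (-12) + (4) + (16) + (-16) + (-12) = -17.
Reducing mod 7: -17 ≡ 4 (mod 7).
Since F(a, b, c) ≡ 4 ≠ 0 (mod 7), P does NOT lie on the curve.


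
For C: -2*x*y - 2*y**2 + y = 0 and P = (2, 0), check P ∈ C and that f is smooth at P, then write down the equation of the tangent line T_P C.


Tangent line at P: -3*y = 0.

Step 1: f(2, 0) = 0, so P lies on C.
Step 2: partial derivatives
  f_x(x, y) = -2*y, f_y(x, y) = -2*x - 4*y + 1.
  f_x(P) = 0, f_y(P) = -3 (gradient nonzero, so P is smooth).
Step 3: tangent line at P: 0·(x − 2) + -3·(y − 0) = 0.
Expanding: -3*y = 0.


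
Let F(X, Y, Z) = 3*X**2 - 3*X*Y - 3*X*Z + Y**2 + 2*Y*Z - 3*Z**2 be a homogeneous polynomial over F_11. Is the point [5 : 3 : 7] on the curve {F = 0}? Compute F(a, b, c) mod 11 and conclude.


F(5,3,7) ≡ 5 (mod 11); P is NOT on the curve.

Evaluate F(5, 3, 7) term-by-term (mod 11).
  3*X**2 ↦ 3·25·1·1 = 75
  -3*X*Y ↦ -3·5·3·1 = -45
  -3*X*Z ↦ -3·5·1·7 = -105
  Y**2 ↦ 1·1·9·1 = 9
  2*Y*Z ↦ 2·1·3·7 = 42
  -3*Z**2 ↦ -3·1·1·49 = -147
Sum: F(5, 3, 7) = (75) + (-45) + (-105) + (9) + (42) + (-147) = -171.
Reducing mod 11: -171 ≡ 5 (mod 11).
Since F(a, b, c) ≡ 5 ≠ 0 (mod 11), P does NOT lie on the curve.


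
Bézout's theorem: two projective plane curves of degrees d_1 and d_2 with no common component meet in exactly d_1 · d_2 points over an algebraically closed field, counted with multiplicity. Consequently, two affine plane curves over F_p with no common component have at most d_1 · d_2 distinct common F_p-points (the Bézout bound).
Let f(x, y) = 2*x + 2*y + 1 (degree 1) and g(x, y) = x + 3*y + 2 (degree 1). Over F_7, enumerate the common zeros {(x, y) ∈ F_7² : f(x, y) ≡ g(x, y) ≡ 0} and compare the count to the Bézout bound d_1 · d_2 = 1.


Common zeros: {(2, 1)}; count = 1; Bézout bound = 1.

deg(f) = 1, deg(g) = 1, so Bézout bound = 1.
Scan x ∈ F_7. For each x, list the y ∈ F_7 with f(x, y) ≡ 0 and those with g(x, y) ≡ 0 (mod 7); the common zeros in that column are the intersection.
  x = 0: f ≡ 0 at y ∈ {3}; g ≡ 0 at y ∈ {4}; common: ∅.
  x = 1: f ≡ 0 at y ∈ {2}; g ≡ 0 at y ∈ {6}; common: ∅.
  x = 2: f ≡ 0 at y ∈ {1}; g ≡ 0 at y ∈ {1}; common: {1}.
  x = 3: f ≡ 0 at y ∈ {0}; g ≡ 0 at y ∈ {3}; common: ∅.
  x = 4: f ≡ 0 at y ∈ {6}; g ≡ 0 at y ∈ {5}; common: ∅.
  x = 5: f ≡ 0 at y ∈ {5}; g ≡ 0 at y ∈ {0}; common: ∅.
  x = 6: f ≡ 0 at y ∈ {4}; g ≡ 0 at y ∈ {2}; common: ∅.
Collecting: common zeros = {(2, 1)}, so the count is 1.
Comparison with the Bézout bound: 1 ≤ 1 = deg(f)·deg(g), as expected for curves with no common component (the bound is attained).


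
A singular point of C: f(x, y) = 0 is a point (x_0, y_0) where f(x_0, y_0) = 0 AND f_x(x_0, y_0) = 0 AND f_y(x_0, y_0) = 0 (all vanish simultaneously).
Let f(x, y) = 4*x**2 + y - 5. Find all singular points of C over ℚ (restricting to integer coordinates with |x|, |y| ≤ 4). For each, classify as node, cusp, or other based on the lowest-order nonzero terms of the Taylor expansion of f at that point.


No singular points in the scanned grid; C is smooth there.

Compute partial derivatives:
  f_x = 8*x.
  f_y = 1.
f_y = 1 is a nonzero constant, so f_y never vanishes: no point (x, y) can satisfy f = f_x = f_y = 0. In particular no (x, y) ∈ {−4, ..., 4}² is singular; the curve is smooth.


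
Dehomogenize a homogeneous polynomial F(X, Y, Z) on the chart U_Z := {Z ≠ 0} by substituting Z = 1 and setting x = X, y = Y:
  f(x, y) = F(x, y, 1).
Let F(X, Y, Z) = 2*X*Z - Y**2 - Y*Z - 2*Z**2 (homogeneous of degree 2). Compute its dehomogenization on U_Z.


f(x, y) = 2*x - y**2 - y - 2

On U_Z we set Z = 1. Each monomial c·X^i·Y^j·Z^k in F becomes c·x^i·y^j·1^k = c·x^i·y^j.
Substituting Z = 1: F(X, Y, 1) = 2*x - y**2 - y - 2.
Note: deg(f) ≤ deg(F) = 2; strict inequality happens when F is divisible by Z (lost terms).


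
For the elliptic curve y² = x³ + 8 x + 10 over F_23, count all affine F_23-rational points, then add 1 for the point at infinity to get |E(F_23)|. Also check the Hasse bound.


Affine points = {(7, 8), (7, 15), (9, 11), (9, 12), (10, 3), (10, 20), (11, 7), (11, 16), (15, 3), (15, 20), (16, 5), (16, 18), (18, 11), (18, 12), (19, 11), (19, 12), (21, 3), (21, 20), (22, 1), (22, 22)}; affine count = 20; |E(F_23)| = 21.

Discriminant check: Δ ∝ 4a³ + 27b² = 4·8³ + 27·10² = 4·512 + 27·100 ≡ 10 (mod 23). Nonzero ⇒ E is nonsingular.
For each x ∈ F_23, compute rhs = x³ + 8·x + 10 mod 23, then count y ∈ F_23 with y² ≡ rhs.
  x = 0: rhs = 10, matching y values: none (0 points).
  x = 1: rhs = 19, matching y values: none (0 points).
  x = 2: rhs = 11, matching y values: none (0 points).
  x = 3: rhs = 15, matching y values: none (0 points).
  x = 4: rhs = 14, matching y values: none (0 points).
  x = 5: rhs = 14, matching y values: none (0 points).
  x = 6: rhs = 21, matching y values: none (0 points).
  x = 7: rhs = 18, matching y values: 8, 15 (2 points).
  x = 8: rhs = 11, matching y values: none (0 points).
  x = 9: rhs = 6, matching y values: 11, 12 (2 points).
  x = 10: rhs = 9, matching y values: 3, 20 (2 points).
  x = 11: rhs = 3, matching y values: 7, 16 (2 points).
  x = 12: rhs = 17, matching y values: none (0 points).
  x = 13: rhs = 11, matching y values: none (0 points).
  x = 14: rhs = 14, matching y values: none (0 points).
  x = 15: rhs = 9, matching y values: 3, 20 (2 points).
  x = 16: rhs = 2, matching y values: 5, 18 (2 points).
  x = 17: rhs = 22, matching y values: none (0 points).
  x = 18: rhs = 6, matching y values: 11, 12 (2 points).
  x = 19: rhs = 6, matching y values: 11, 12 (2 points).
  x = 20: rhs = 5, matching y values: none (0 points).
  x = 21: rhs = 9, matching y values: 3, 20 (2 points).
  x = 22: rhs = 1, matching y values: 1, 22 (2 points).
Total affine count: 20.
Full point count |E(F_23)| = 20 + 1 = 21.
Hasse bound: |21 − (23+1)| = |-3| = 3 ≤ 2√23 ≈ 9.5917 ✓.


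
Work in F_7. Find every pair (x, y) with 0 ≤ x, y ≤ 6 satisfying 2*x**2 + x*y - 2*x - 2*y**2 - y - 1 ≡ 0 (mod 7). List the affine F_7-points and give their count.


Affine F_7-points: {(0, 5), (2, 5), (2, 6), (3, 2), (3, 6), (4, 2), (4, 3), (6, 3)}; count = 8.

For each of the 49 pairs (x, y) ∈ F_7², evaluate f(x, y) mod 7. Record the zeros.
  x = 0: [0↦6, 1↦3, 2↦3, 3↦6, 4↦5, 5↦0, 6↦5]  zeros at y ∈ {5}
  x = 1: [0↦6, 1↦4, 2↦5, 3↦2, 4↦2, 5↦5, 6↦4]  zeros at y ∈ ∅
  x = 2: [0↦3, 1↦2, 2↦4, 3↦2, 4↦3, 5↦0, 6↦0]  zeros at y ∈ {5, 6}
  x = 3: [0↦4, 1↦4, 2↦0, 3↦6, 4↦1, 5↦6, 6↦0]  zeros at y ∈ {2, 6}
  x = 4: [0↦2, 1↦3, 2↦0, 3↦0, 4↦3, 5↦2, 6↦4]  zeros at y ∈ {2, 3}
  x = 5: [0↦4, 1↦6, 2↦4, 3↦5, 4↦2, 5↦2, 6↦5]  zeros at y ∈ ∅
  x = 6: [0↦3, 1↦6, 2↦5, 3↦0, 4↦5, 5↦6, 6↦3]  zeros at y ∈ {3}
Collecting zeros: affine points = {(0, 5), (2, 5), (2, 6), (3, 2), (3, 6), (4, 2), (4, 3), (6, 3)}.
Total count |C(F_7)_aff| = 8.


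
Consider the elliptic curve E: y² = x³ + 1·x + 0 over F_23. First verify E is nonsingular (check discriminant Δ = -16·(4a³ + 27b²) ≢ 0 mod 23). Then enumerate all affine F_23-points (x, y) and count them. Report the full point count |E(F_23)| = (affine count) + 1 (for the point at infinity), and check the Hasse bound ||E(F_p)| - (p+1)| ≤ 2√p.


Affine points = {(0, 0), (1, 5), (1, 18), (9, 5), (9, 18), (11, 10), (11, 13), (13, 5), (13, 18), (15, 3), (15, 20), (16, 8), (16, 15), (17, 10), (17, 13), (18, 10), (18, 13), (19, 1), (19, 22), (20, 4), (20, 19), (21, 6), (21, 17)}; affine count = 23; |E(F_23)| = 24.

Discriminant check: Δ ∝ 4a³ + 27b² = 4·1³ + 27·0² = 4·1 + 27·0 ≡ 4 (mod 23). Nonzero ⇒ E is nonsingular.
For each x ∈ F_23, compute rhs = x³ + 1·x + 0 mod 23, then count y ∈ F_23 with y² ≡ rhs.
  x = 0: rhs = 0, matching y values: 0 (1 points).
  x = 1: rhs = 2, matching y values: 5, 18 (2 points).
  x = 2: rhs = 10, matching y values: none (0 points).
  x = 3: rhs = 7, matching y values: none (0 points).
  x = 4: rhs = 22, matching y values: none (0 points).
  x = 5: rhs = 15, matching y values: none (0 points).
  x = 6: rhs = 15, matching y values: none (0 points).
  x = 7: rhs = 5, matching y values: none (0 points).
  x = 8: rhs = 14, matching y values: none (0 points).
  x = 9: rhs = 2, matching y values: 5, 18 (2 points).
  x = 10: rhs = 21, matching y values: none (0 points).
  x = 11: rhs = 8, matching y values: 10, 13 (2 points).
  x = 12: rhs = 15, matching y values: none (0 points).
  x = 13: rhs = 2, matching y values: 5, 18 (2 points).
  x = 14: rhs = 21, matching y values: none (0 points).
  x = 15: rhs = 9, matching y values: 3, 20 (2 points).
  x = 16: rhs = 18, matching y values: 8, 15 (2 points).
  x = 17: rhs = 8, matching y values: 10, 13 (2 points).
  x = 18: rhs = 8, matching y values: 10, 13 (2 points).
  x = 19: rhs = 1, matching y values: 1, 22 (2 points).
  x = 20: rhs = 16, matching y values: 4, 19 (2 points).
  x = 21: rhs = 13, matching y values: 6, 17 (2 points).
  x = 22: rhs = 21, matching y values: none (0 points).
Total affine count: 23.
Full point count |E(F_23)| = 23 + 1 = 24.
Hasse bound: |24 − (23+1)| = |0| = 0 ≤ 2√23 ≈ 9.5917 ✓.


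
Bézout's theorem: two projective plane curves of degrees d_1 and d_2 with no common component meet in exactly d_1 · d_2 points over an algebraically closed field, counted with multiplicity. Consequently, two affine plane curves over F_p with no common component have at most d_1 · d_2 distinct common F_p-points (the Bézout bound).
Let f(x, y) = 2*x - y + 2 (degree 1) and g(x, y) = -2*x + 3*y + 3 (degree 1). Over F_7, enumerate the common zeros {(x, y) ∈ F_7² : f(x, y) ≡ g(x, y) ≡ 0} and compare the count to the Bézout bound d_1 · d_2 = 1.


Common zeros: {(3, 1)}; count = 1; Bézout bound = 1.

deg(f) = 1, deg(g) = 1, so Bézout bound = 1.
Scan x ∈ F_7. For each x, list the y ∈ F_7 with f(x, y) ≡ 0 and those with g(x, y) ≡ 0 (mod 7); the common zeros in that column are the intersection.
  x = 0: f ≡ 0 at y ∈ {2}; g ≡ 0 at y ∈ {6}; common: ∅.
  x = 1: f ≡ 0 at y ∈ {4}; g ≡ 0 at y ∈ {2}; common: ∅.
  x = 2: f ≡ 0 at y ∈ {6}; g ≡ 0 at y ∈ {5}; common: ∅.
  x = 3: f ≡ 0 at y ∈ {1}; g ≡ 0 at y ∈ {1}; common: {1}.
  x = 4: f ≡ 0 at y ∈ {3}; g ≡ 0 at y ∈ {4}; common: ∅.
  x = 5: f ≡ 0 at y ∈ {5}; g ≡ 0 at y ∈ {0}; common: ∅.
  x = 6: f ≡ 0 at y ∈ {0}; g ≡ 0 at y ∈ {3}; common: ∅.
Collecting: common zeros = {(3, 1)}, so the count is 1.
Comparison with the Bézout bound: 1 ≤ 1 = deg(f)·deg(g), as expected for curves with no common component (the bound is attained).


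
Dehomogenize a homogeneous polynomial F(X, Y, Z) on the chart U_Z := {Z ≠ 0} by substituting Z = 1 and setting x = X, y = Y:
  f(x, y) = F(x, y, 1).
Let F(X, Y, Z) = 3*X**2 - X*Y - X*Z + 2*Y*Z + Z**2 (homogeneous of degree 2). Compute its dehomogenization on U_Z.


f(x, y) = 3*x**2 - x*y - x + 2*y + 1

On U_Z we set Z = 1. Each monomial c·X^i·Y^j·Z^k in F becomes c·x^i·y^j·1^k = c·x^i·y^j.
Substituting Z = 1: F(X, Y, 1) = 3*x**2 - x*y - x + 2*y + 1.
Note: deg(f) ≤ deg(F) = 2; strict inequality happens when F is divisible by Z (lost terms).


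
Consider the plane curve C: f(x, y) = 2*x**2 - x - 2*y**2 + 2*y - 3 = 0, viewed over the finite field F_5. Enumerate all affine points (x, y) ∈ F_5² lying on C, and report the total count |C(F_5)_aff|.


Affine F_5-points: {(0, 3), (3, 3), (4, 0), (4, 1)}; count = 4.

For each of the 25 pairs (x, y) ∈ F_5², evaluate f(x, y) mod 5. Record the zeros.
  x = 0: [0↦2, 1↦2, 2↦3, 3↦0, 4↦3]  zeros at y ∈ {3}
  x = 1: [0↦3, 1↦3, 2↦4, 3↦1, 4↦4]  zeros at y ∈ ∅
  x = 2: [0↦3, 1↦3, 2↦4, 3↦1, 4↦4]  zeros at y ∈ ∅
  x = 3: [0↦2, 1↦2, 2↦3, 3↦0, 4↦3]  zeros at y ∈ {3}
  x = 4: [0↦0, 1↦0, 2↦1, 3↦3, 4↦1]  zeros at y ∈ {0, 1}
Collecting zeros: affine points = {(0, 3), (3, 3), (4, 0), (4, 1)}.
Total count |C(F_5)_aff| = 4.


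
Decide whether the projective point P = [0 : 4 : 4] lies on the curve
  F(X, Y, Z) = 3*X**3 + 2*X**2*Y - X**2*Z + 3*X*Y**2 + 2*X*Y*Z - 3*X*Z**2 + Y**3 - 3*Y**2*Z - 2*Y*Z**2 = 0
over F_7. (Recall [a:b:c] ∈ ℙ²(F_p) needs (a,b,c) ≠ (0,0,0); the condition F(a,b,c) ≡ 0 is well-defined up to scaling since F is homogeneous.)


F(0,4,4) ≡ 3 (mod 7); P is NOT on the curve.

Evaluate F(0, 4, 4) term-by-term (mod 7).
  3*X**3 ↦ 3·0·1·1 = 0
  2*X**2*Y ↦ 2·0·4·1 = 0
  -X**2*Z ↦ -1·0·1·4 = 0
  3*X*Y**2 ↦ 3·0·16·1 = 0
  2*X*Y*Z ↦ 2·0·4·4 = 0
  -3*X*Z**2 ↦ -3·0·1·16 = 0
  Y**3 ↦ 1·1·64·1 = 64
  -3*Y**2*Z ↦ -3·1·16·4 = -192
  -2*Y*Z**2 ↦ -2·1·4·16 = -128
Sum: F(0, 4, 4) = (0) + (0) + (0) + (0) + (0) + (0) + (64) + (-192) + (-128) = -256.
Reducing mod 7: -256 ≡ 3 (mod 7).
Since F(a, b, c) ≡ 3 ≠ 0 (mod 7), P does NOT lie on the curve.


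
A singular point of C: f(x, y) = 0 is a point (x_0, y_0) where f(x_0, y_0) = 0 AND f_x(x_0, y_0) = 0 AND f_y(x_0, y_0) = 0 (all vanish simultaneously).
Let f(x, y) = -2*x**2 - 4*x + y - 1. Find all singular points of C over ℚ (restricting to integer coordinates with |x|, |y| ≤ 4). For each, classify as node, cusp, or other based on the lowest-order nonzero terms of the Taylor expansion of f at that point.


No singular points in the scanned grid; C is smooth there.

Compute partial derivatives:
  f_x = -4*x - 4.
  f_y = 1.
f_y = 1 is a nonzero constant, so f_y never vanishes: no point (x, y) can satisfy f = f_x = f_y = 0. In particular no (x, y) ∈ {−4, ..., 4}² is singular; the curve is smooth.


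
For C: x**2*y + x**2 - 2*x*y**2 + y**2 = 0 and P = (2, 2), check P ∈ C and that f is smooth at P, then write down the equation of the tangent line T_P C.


Tangent line at P: 4*x - 8*y + 8 = 0.

Step 1: f(2, 2) = 0, so P lies on C.
Step 2: partial derivatives
  f_x(x, y) = 2*x*y + 2*x - 2*y**2, f_y(x, y) = x**2 - 4*x*y + 2*y.
  f_x(P) = 4, f_y(P) = -8 (gradient nonzero, so P is smooth).
Step 3: tangent line at P: 4·(x − 2) + -8·(y − 2) = 0.
Expanding: 4*x - 8*y + 8 = 0.


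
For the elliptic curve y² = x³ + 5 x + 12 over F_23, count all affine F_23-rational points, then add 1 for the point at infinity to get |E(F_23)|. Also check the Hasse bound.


Affine points = {(0, 9), (0, 14), (1, 8), (1, 15), (3, 10), (3, 13), (4, 2), (4, 21), (5, 1), (5, 22), (8, 9), (8, 14), (9, 2), (9, 21), (10, 2), (10, 21), (11, 8), (11, 15), (12, 11), (12, 12), (15, 9), (15, 14), (16, 5), (16, 18), (18, 0), (20, 4), (20, 19), (22, 11), (22, 12)}; affine count = 29; |E(F_23)| = 30.

Discriminant check: Δ ∝ 4a³ + 27b² = 4·5³ + 27·12² = 4·125 + 27·144 ≡ 18 (mod 23). Nonzero ⇒ E is nonsingular.
For each x ∈ F_23, compute rhs = x³ + 5·x + 12 mod 23, then count y ∈ F_23 with y² ≡ rhs.
  x = 0: rhs = 12, matching y values: 9, 14 (2 points).
  x = 1: rhs = 18, matching y values: 8, 15 (2 points).
  x = 2: rhs = 7, matching y values: none (0 points).
  x = 3: rhs = 8, matching y values: 10, 13 (2 points).
  x = 4: rhs = 4, matching y values: 2, 21 (2 points).
  x = 5: rhs = 1, matching y values: 1, 22 (2 points).
  x = 6: rhs = 5, matching y values: none (0 points).
  x = 7: rhs = 22, matching y values: none (0 points).
  x = 8: rhs = 12, matching y values: 9, 14 (2 points).
  x = 9: rhs = 4, matching y values: 2, 21 (2 points).
  x = 10: rhs = 4, matching y values: 2, 21 (2 points).
  x = 11: rhs = 18, matching y values: 8, 15 (2 points).
  x = 12: rhs = 6, matching y values: 11, 12 (2 points).
  x = 13: rhs = 20, matching y values: none (0 points).
  x = 14: rhs = 20, matching y values: none (0 points).
  x = 15: rhs = 12, matching y values: 9, 14 (2 points).
  x = 16: rhs = 2, matching y values: 5, 18 (2 points).
  x = 17: rhs = 19, matching y values: none (0 points).
  x = 18: rhs = 0, matching y values: 0 (1 points).
  x = 19: rhs = 20, matching y values: none (0 points).
  x = 20: rhs = 16, matching y values: 4, 19 (2 points).
  x = 21: rhs = 17, matching y values: none (0 points).
  x = 22: rhs = 6, matching y values: 11, 12 (2 points).
Total affine count: 29.
Full point count |E(F_23)| = 29 + 1 = 30.
Hasse bound: |30 − (23+1)| = |6| = 6 ≤ 2√23 ≈ 9.5917 ✓.


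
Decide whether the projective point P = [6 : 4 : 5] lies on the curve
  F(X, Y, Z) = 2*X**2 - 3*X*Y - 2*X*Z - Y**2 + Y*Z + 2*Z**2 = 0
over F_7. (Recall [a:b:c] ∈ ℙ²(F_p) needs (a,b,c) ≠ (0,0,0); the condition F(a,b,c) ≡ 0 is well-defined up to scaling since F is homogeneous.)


F(6,4,5) ≡ 1 (mod 7); P is NOT on the curve.

Evaluate F(6, 4, 5) term-by-term (mod 7).
  2*X**2 ↦ 2·36·1·1 = 72
  -3*X*Y ↦ -3·6·4·1 = -72
  -2*X*Z ↦ -2·6·1·5 = -60
  -Y**2 ↦ -1·1·16·1 = -16
  Y*Z ↦ 1·1·4·5 = 20
  2*Z**2 ↦ 2·1·1·25 = 50
Sum: F(6, 4, 5) = (72) + (-72) + (-60) + (-16) + (20) + (50) = -6.
Reducing mod 7: -6 ≡ 1 (mod 7).
Since F(a, b, c) ≡ 1 ≠ 0 (mod 7), P does NOT lie on the curve.


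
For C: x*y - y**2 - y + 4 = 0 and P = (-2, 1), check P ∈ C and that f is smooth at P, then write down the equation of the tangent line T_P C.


Tangent line at P: x - 5*y + 7 = 0.

Step 1: f(-2, 1) = 0, so P lies on C.
Step 2: partial derivatives
  f_x(x, y) = y, f_y(x, y) = x - 2*y - 1.
  f_x(P) = 1, f_y(P) = -5 (gradient nonzero, so P is smooth).
Step 3: tangent line at P: 1·(x − -2) + -5·(y − 1) = 0.
Expanding: x - 5*y + 7 = 0.


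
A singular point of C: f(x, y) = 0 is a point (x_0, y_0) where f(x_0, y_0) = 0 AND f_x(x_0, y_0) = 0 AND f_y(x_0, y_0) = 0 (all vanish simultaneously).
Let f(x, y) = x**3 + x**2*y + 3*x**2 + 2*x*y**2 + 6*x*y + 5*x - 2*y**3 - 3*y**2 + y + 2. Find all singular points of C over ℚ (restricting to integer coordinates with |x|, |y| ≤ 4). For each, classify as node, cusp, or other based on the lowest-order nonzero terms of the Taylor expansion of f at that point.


Singular points: {(-1, -1)}; classification: node.

Compute partial derivatives:
  f_x = 3*x**2 + 2*x*y + 6*x + 2*y**2 + 6*y + 5.
  f_y = x**2 + 4*x*y + 6*x - 6*y**2 - 6*y + 1.
Scan x_0 ∈ {−4, ..., 4}. For each x_0, f_y(x_0, y) is a polynomial in y; find its integer roots y ∈ {−4, ..., 4}, then test f_x and f at those candidates.
  x = -4: f_y(-4, y) = -6*y**2 - 22*y - 7; no integer root y with |y| ≤ 4.
  x = -3: f_y(-3, y) = -6*y**2 - 18*y - 8; no integer root y with |y| ≤ 4.
  x = -2: f_y(-2, y) = -6*y**2 - 14*y - 7; no integer root y with |y| ≤ 4.
  x = -1: f_y(-1, y) = -6*y**2 - 10*y - 4; vanishes at y ∈ {-1}. (-1, -1): f_x = 0, f = 0 — SINGULAR.
  x = 0: f_y(0, y) = -6*y**2 - 6*y + 1; no integer root y with |y| ≤ 4.
  x = 1: f_y(1, y) = -6*y**2 - 2*y + 8; vanishes at y ∈ {1}. (1, 1): f_x = 24 ≠ 0.
  x = 2: f_y(2, y) = -6*y**2 + 2*y + 17; no integer root y with |y| ≤ 4.
  x = 3: f_y(3, y) = -6*y**2 + 6*y + 28; no integer root y with |y| ≤ 4.
  x = 4: f_y(4, y) = -6*y**2 + 10*y + 41; no integer root y with |y| ≤ 4.
Only singular point on the grid: (-1, -1).
Classify: substitute x = -1 + u, y = -1 + v and expand: f = u**3 + u**2*v - u**2 + 2*u*v**2 - 2*v**3 + v**2.
No constant or linear terms (consistent with a singular point). Quadratic part: -u**2 + v**2. Cubic part: u**3 + u**2*v + 2*u*v**2 - 2*v**3.
The quadratic part v**2 - u**2 = (v − u)(v + u) splits into two distinct linear factors, so there are two distinct tangent lines y − -1 = ±(x − -1) — this is a node (ordinary double point).
Classification: node.


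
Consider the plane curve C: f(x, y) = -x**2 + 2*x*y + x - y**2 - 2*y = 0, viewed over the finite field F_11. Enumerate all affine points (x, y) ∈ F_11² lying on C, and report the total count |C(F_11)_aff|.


Affine F_11-points: {(0, 0), (0, 9), (1, 0), (3, 5), (3, 10), (7, 2), (7, 10), (8, 5), (8, 9), (9, 2), (9, 3)}; count = 11.

For each of the 121 pairs (x, y) ∈ F_11², evaluate f(x, y) mod 11. Record the zeros.
  x = 0: [0↦0, 1↦8, 2↦3, 3↦7, 4↦9, 5↦9, 6↦7, 7↦3, 8↦8, 9↦0, 10↦1]  zeros at y ∈ {0, 9}
  x = 1: [0↦0, 1↦10, 2↦7, 3↦2, 4↦6, 5↦8, 6↦8, 7↦6, 8↦2, 9↦7, 10↦10]  zeros at y ∈ {0}
  x = 2: [0↦9, 1↦10, 2↦9, 3↦6, 4↦1, 5↦5, 6↦7, 7↦7, 8↦5, 9↦1, 10↦6]  zeros at y ∈ ∅
  x = 3: [0↦5, 1↦8, 2↦9, 3↦8, 4↦5, 5↦0, 6↦4, 7↦6, 8↦6, 9↦4, 10↦0]  zeros at y ∈ {5, 10}
  x = 4: [0↦10, 1↦4, 2↦7, 3↦8, 4↦7, 5↦4, 6↦10, 7↦3, 8↦5, 9↦5, 10↦3]  zeros at y ∈ ∅
  x = 5: [0↦2, 1↦9, 2↦3, 3↦6, 4↦7, 5↦6, 6↦3, 7↦9, 8↦2, 9↦4, 10↦4]  zeros at y ∈ ∅
  x = 6: [0↦3, 1↦1, 2↦8, 3↦2, 4↦5, 5↦6, 6↦5, 7↦2, 8↦8, 9↦1, 10↦3]  zeros at y ∈ ∅
  x = 7: [0↦2, 1↦2, 2↦0, 3↦7, 4↦1, 5↦4, 6↦5, 7↦4, 8↦1, 9↦7, 10↦0]  zeros at y ∈ {2, 10}
  x = 8: [0↦10, 1↦1, 2↦1, 3↦10, 4↦6, 5↦0, 6↦3, 7↦4, 8↦3, 9↦0, 10↦6]  zeros at y ∈ {5, 9}
  x = 9: [0↦5, 1↦9, 2↦0, 3↦0, 4↦9, 5↦5, 6↦10, 7↦2, 8↦3, 9↦2, 10↦10]  zeros at y ∈ {2, 3}
  x = 10: [0↦9, 1↦4, 2↦8, 3↦10, 4↦10, 5↦8, 6↦4, 7↦9, 8↦1, 9↦2, 10↦1]  zeros at y ∈ ∅
Collecting zeros: affine points = {(0, 0), (0, 9), (1, 0), (3, 5), (3, 10), (7, 2), (7, 10), (8, 5), (8, 9), (9, 2), (9, 3)}.
Total count |C(F_11)_aff| = 11.


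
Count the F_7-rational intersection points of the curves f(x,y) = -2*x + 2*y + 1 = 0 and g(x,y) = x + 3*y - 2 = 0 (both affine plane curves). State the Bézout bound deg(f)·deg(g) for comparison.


Common zeros: {(0, 3)}; count = 1; Bézout bound = 1.

deg(f) = 1, deg(g) = 1, so Bézout bound = 1.
Scan x ∈ F_7. For each x, list the y ∈ F_7 with f(x, y) ≡ 0 and those with g(x, y) ≡ 0 (mod 7); the common zeros in that column are the intersection.
  x = 0: f ≡ 0 at y ∈ {3}; g ≡ 0 at y ∈ {3}; common: {3}.
  x = 1: f ≡ 0 at y ∈ {4}; g ≡ 0 at y ∈ {5}; common: ∅.
  x = 2: f ≡ 0 at y ∈ {5}; g ≡ 0 at y ∈ {0}; common: ∅.
  x = 3: f ≡ 0 at y ∈ {6}; g ≡ 0 at y ∈ {2}; common: ∅.
  x = 4: f ≡ 0 at y ∈ {0}; g ≡ 0 at y ∈ {4}; common: ∅.
  x = 5: f ≡ 0 at y ∈ {1}; g ≡ 0 at y ∈ {6}; common: ∅.
  x = 6: f ≡ 0 at y ∈ {2}; g ≡ 0 at y ∈ {1}; common: ∅.
Collecting: common zeros = {(0, 3)}, so the count is 1.
Comparison with the Bézout bound: 1 ≤ 1 = deg(f)·deg(g), as expected for curves with no common component (the bound is attained).
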